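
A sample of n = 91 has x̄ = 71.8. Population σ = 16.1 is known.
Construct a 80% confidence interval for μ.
(69.64, 73.96)

z-interval (σ known):
z* = 1.282 for 80% confidence

Margin of error = z* · σ/√n = 1.282 · 16.1/√91 = 2.16

CI: (71.8 - 2.16, 71.8 + 2.16) = (69.64, 73.96)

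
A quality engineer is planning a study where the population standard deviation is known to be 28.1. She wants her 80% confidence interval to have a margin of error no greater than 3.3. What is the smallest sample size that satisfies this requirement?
n ≥ 120

For margin E ≤ 3.3:
n ≥ (z* · σ / E)²
n ≥ (1.282 · 28.1 / 3.3)²
n ≥ 119.17

Minimum n = 120 (rounding up)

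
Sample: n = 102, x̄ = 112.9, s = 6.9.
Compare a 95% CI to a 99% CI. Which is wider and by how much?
99% CI is wider by 0.88

df = 101
95% CI: t* = 1.984, (111.54, 114.26), width = 2 · t* · s/√n = 2.71
99% CI: t* = 2.625, (111.11, 114.69), width = 2 · t* · s/√n = 3.59

The 99% CI is wider by 3.59 - 2.71 = 0.88.
Higher confidence requires a wider interval.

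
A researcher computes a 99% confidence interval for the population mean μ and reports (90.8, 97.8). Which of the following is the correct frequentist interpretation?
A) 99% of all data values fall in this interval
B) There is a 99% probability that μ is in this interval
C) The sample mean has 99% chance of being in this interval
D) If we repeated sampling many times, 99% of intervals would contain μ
D

A) Wrong — a CI is about the parameter μ, not individual data values.
B) Wrong — μ is fixed; the randomness lives in the interval, not in μ.
C) Wrong — x̄ is observed and sits in the interval by construction.
D) Correct — this is the frequentist long-run coverage interpretation.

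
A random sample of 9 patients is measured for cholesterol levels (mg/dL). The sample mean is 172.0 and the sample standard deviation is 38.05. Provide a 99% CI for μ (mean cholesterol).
(129.45, 214.55)

t-interval (σ unknown):
df = n - 1 = 8
t* = 3.355 for 99% confidence

Margin of error = t* · s/√n = 3.355 · 38.05/√9 = 42.55

CI: (129.45, 214.55)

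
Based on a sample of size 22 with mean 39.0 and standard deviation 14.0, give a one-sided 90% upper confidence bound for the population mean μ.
μ ≤ 42.95

Upper bound (one-sided):
t* = 1.323 (one-sided for 90%)
Upper bound = x̄ + t* · s/√n = 39.0 + 1.323 · 14.0/√22 = 42.95

We are 90% confident that μ ≤ 42.95.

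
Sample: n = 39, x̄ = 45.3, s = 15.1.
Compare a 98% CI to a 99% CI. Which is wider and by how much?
99% CI is wider by 1.36

df = 38
98% CI: t* = 2.429, (39.43, 51.17), width = 2 · t* · s/√n = 11.75
99% CI: t* = 2.712, (38.74, 51.86), width = 2 · t* · s/√n = 13.11

The 99% CI is wider by 13.11 - 11.75 = 1.36.
Higher confidence requires a wider interval.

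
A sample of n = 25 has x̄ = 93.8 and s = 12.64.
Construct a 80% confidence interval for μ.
(90.47, 97.13)

t-interval (σ unknown):
df = n - 1 = 24
t* = 1.318 for 80% confidence

Margin of error = t* · s/√n = 1.318 · 12.64/√25 = 3.33

CI: (90.47, 97.13)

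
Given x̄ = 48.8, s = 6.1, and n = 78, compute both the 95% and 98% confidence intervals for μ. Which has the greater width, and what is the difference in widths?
98% CI is wider by 0.53

df = 77
95% CI: t* = 1.991, (47.42, 50.18), width = 2 · t* · s/√n = 2.75
98% CI: t* = 2.376, (47.16, 50.44), width = 2 · t* · s/√n = 3.28

The 98% CI is wider by 3.28 - 2.75 = 0.53.
Higher confidence requires a wider interval.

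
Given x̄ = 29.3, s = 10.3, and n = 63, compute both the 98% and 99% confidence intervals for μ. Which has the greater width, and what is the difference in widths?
99% CI is wider by 0.70

df = 62
98% CI: t* = 2.388, (26.20, 32.40), width = 2 · t* · s/√n = 6.20
99% CI: t* = 2.657, (25.85, 32.75), width = 2 · t* · s/√n = 6.90

The 99% CI is wider by 6.90 - 6.20 = 0.70.
Higher confidence requires a wider interval.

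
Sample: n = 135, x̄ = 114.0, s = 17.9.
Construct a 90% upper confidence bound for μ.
μ ≤ 115.98

Upper bound (one-sided):
t* = 1.288 (one-sided for 90%)
Upper bound = x̄ + t* · s/√n = 114.0 + 1.288 · 17.9/√135 = 115.98

We are 90% confident that μ ≤ 115.98.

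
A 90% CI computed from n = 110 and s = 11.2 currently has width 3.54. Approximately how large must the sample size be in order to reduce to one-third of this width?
n ≈ 990

CI width ∝ 1/√n
To reduce width by factor 3, need √n to grow by 3 → need 3² = 9 times as many samples.

Current: n = 110, width = 3.54
New: n = 990, width ≈ 1.17

Width reduced by factor of 3.54/1.17 = 3.03.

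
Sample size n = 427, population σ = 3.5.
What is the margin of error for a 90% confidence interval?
Margin of error = 0.28

Margin of error = z* · σ/√n
= 1.645 · 3.5/√427
= 1.645 · 3.5/20.6640
= 0.28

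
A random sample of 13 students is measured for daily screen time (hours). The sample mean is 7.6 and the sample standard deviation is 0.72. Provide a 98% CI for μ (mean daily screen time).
(7.06, 8.14)

t-interval (σ unknown):
df = n - 1 = 12
t* = 2.681 for 98% confidence

Margin of error = t* · s/√n = 2.681 · 0.72/√13 = 0.54

CI: (7.06, 8.14)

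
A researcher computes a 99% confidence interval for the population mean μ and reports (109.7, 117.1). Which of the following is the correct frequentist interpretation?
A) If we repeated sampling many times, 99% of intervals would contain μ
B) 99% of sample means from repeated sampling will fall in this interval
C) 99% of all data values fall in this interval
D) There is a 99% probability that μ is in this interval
A

A) Correct — this is the frequentist long-run coverage interpretation.
B) Wrong — coverage applies to intervals containing μ, not to future x̄ values.
C) Wrong — a CI is about the parameter μ, not individual data values.
D) Wrong — μ is fixed; the randomness lives in the interval, not in μ.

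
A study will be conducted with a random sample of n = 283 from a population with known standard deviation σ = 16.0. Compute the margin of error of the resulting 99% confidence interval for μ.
Margin of error = 2.45

Margin of error = z* · σ/√n
= 2.576 · 16.0/√283
= 2.576 · 16.0/16.8226
= 2.45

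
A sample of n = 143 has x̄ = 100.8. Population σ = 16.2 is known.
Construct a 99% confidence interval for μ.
(97.31, 104.29)

z-interval (σ known):
z* = 2.576 for 99% confidence

Margin of error = z* · σ/√n = 2.576 · 16.2/√143 = 3.49

CI: (100.8 - 3.49, 100.8 + 3.49) = (97.31, 104.29)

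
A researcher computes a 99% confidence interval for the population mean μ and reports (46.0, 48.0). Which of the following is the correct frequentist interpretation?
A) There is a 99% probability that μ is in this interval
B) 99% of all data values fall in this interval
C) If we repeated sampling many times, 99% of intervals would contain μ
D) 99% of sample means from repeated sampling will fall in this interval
C

A) Wrong — μ is fixed; the randomness lives in the interval, not in μ.
B) Wrong — a CI is about the parameter μ, not individual data values.
C) Correct — this is the frequentist long-run coverage interpretation.
D) Wrong — coverage applies to intervals containing μ, not to future x̄ values.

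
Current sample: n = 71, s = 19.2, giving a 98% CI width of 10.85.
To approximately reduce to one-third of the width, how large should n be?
n ≈ 639

CI width ∝ 1/√n
To reduce width by factor 3, need √n to grow by 3 → need 3² = 9 times as many samples.

Current: n = 71, width = 10.85
New: n = 639, width ≈ 3.54

Width reduced by factor of 10.85/3.54 = 3.06.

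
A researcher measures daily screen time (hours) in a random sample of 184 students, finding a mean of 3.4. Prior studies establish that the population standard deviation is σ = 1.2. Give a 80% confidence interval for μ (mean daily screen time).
(3.29, 3.51)

z-interval (σ known):
z* = 1.282 for 80% confidence

Margin of error = z* · σ/√n = 1.282 · 1.2/√184 = 0.11

CI: (3.4 - 0.11, 3.4 + 0.11) = (3.29, 3.51)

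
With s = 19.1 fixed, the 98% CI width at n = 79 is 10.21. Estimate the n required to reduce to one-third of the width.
n ≈ 711

CI width ∝ 1/√n
To reduce width by factor 3, need √n to grow by 3 → need 3² = 9 times as many samples.

Current: n = 79, width = 10.21
New: n = 711, width ≈ 3.34

Width reduced by factor of 10.21/3.34 = 3.06.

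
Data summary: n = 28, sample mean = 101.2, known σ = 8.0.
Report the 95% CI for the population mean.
(98.24, 104.16)

z-interval (σ known):
z* = 1.960 for 95% confidence

Margin of error = z* · σ/√n = 1.960 · 8.0/√28 = 2.96

CI: (101.2 - 2.96, 101.2 + 2.96) = (98.24, 104.16)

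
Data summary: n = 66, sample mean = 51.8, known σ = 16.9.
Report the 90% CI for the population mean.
(48.38, 55.22)

z-interval (σ known):
z* = 1.645 for 90% confidence

Margin of error = z* · σ/√n = 1.645 · 16.9/√66 = 3.42

CI: (51.8 - 3.42, 51.8 + 3.42) = (48.38, 55.22)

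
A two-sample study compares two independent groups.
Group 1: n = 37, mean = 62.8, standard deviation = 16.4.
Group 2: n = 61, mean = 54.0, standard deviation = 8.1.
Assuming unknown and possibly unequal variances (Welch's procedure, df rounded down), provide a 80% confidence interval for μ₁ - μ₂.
(5.04, 12.56)

Difference: x̄₁ - x̄₂ = 8.80
SE = √(s₁²/n₁ + s₂²/n₂) = √(16.4²/37 + 8.1²/61) = 2.8887
df = 46.83 → 46 (Welch–Satterthwaite, rounded down)
t* = 1.300

CI: 8.80 ± 1.300 · 2.8887 = 8.80 ± 3.76 = (5.04, 12.56)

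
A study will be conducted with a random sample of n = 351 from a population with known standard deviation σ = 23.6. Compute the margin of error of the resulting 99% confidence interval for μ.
Margin of error = 3.24

Margin of error = z* · σ/√n
= 2.576 · 23.6/√351
= 2.576 · 23.6/18.7350
= 3.24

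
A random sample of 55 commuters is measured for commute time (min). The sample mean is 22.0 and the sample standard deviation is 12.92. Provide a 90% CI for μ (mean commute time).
(19.08, 24.92)

t-interval (σ unknown):
df = n - 1 = 54
t* = 1.674 for 90% confidence

Margin of error = t* · s/√n = 1.674 · 12.92/√55 = 2.92

CI: (19.08, 24.92)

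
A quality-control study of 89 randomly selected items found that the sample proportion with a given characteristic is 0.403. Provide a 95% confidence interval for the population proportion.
(0.301, 0.505)

Proportion CI:
SE = √(p̂(1-p̂)/n) = √(0.403 · 0.597 / 89) = 0.05199

z* = 1.960
Margin = z* · SE = 1.960 · 0.05199 = 0.1019

CI: 0.403 ± 0.1019 = (0.301, 0.505)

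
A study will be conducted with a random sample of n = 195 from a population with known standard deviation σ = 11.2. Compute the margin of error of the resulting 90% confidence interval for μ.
Margin of error = 1.32

Margin of error = z* · σ/√n
= 1.645 · 11.2/√195
= 1.645 · 11.2/13.9642
= 1.32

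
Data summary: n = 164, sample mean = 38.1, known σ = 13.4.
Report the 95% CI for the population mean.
(36.05, 40.15)

z-interval (σ known):
z* = 1.960 for 95% confidence

Margin of error = z* · σ/√n = 1.960 · 13.4/√164 = 2.05

CI: (38.1 - 2.05, 38.1 + 2.05) = (36.05, 40.15)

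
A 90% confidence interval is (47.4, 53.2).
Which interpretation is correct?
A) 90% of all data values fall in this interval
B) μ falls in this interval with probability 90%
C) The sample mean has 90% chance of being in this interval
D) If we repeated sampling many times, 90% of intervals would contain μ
D

A) Wrong — a CI is about the parameter μ, not individual data values.
B) Wrong — μ is fixed; the randomness lives in the interval, not in μ.
C) Wrong — x̄ is observed and sits in the interval by construction.
D) Correct — this is the frequentist long-run coverage interpretation.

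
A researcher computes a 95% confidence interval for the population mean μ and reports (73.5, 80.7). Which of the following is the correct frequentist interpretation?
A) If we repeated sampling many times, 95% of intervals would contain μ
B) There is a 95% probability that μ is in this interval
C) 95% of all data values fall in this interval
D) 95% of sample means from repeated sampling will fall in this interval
A

A) Correct — this is the frequentist long-run coverage interpretation.
B) Wrong — μ is fixed; the randomness lives in the interval, not in μ.
C) Wrong — a CI is about the parameter μ, not individual data values.
D) Wrong — coverage applies to intervals containing μ, not to future x̄ values.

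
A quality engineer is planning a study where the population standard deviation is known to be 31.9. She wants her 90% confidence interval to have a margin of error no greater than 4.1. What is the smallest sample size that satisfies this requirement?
n ≥ 164

For margin E ≤ 4.1:
n ≥ (z* · σ / E)²
n ≥ (1.645 · 31.9 / 4.1)²
n ≥ 163.81

Minimum n = 164 (rounding up)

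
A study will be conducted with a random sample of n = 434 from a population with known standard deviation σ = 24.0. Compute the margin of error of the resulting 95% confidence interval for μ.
Margin of error = 2.26

Margin of error = z* · σ/√n
= 1.960 · 24.0/√434
= 1.960 · 24.0/20.8327
= 2.26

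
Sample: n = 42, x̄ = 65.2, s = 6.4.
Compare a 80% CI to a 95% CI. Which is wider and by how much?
95% CI is wider by 1.42

df = 41
80% CI: t* = 1.303, (63.91, 66.49), width = 2 · t* · s/√n = 2.57
95% CI: t* = 2.020, (63.21, 67.19), width = 2 · t* · s/√n = 3.99

The 95% CI is wider by 3.99 - 2.57 = 1.42.
Higher confidence requires a wider interval.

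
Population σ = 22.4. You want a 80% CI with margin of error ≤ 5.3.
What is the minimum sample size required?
n ≥ 30

For margin E ≤ 5.3:
n ≥ (z* · σ / E)²
n ≥ (1.282 · 22.4 / 5.3)²
n ≥ 29.36

Minimum n = 30 (rounding up)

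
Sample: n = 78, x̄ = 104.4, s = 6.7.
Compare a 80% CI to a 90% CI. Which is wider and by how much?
90% CI is wider by 0.57

df = 77
80% CI: t* = 1.293, (103.42, 105.38), width = 2 · t* · s/√n = 1.96
90% CI: t* = 1.665, (103.14, 105.66), width = 2 · t* · s/√n = 2.53

The 90% CI is wider by 2.53 - 1.96 = 0.57.
Higher confidence requires a wider interval.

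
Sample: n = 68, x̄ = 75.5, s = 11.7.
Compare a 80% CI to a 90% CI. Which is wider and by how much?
90% CI is wider by 1.06

df = 67
80% CI: t* = 1.294, (73.66, 77.34), width = 2 · t* · s/√n = 3.67
90% CI: t* = 1.668, (73.13, 77.87), width = 2 · t* · s/√n = 4.73

The 90% CI is wider by 4.73 - 3.67 = 1.06.
Higher confidence requires a wider interval.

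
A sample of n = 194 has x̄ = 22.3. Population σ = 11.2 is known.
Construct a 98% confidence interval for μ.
(20.43, 24.17)

z-interval (σ known):
z* = 2.326 for 98% confidence

Margin of error = z* · σ/√n = 2.326 · 11.2/√194 = 1.87

CI: (22.3 - 1.87, 22.3 + 1.87) = (20.43, 24.17)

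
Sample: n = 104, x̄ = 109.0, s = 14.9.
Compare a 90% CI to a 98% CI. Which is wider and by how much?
98% CI is wider by 2.05

df = 103
90% CI: t* = 1.660, (106.57, 111.43), width = 2 · t* · s/√n = 4.85
98% CI: t* = 2.363, (105.55, 112.45), width = 2 · t* · s/√n = 6.90

The 98% CI is wider by 6.90 - 4.85 = 2.05.
Higher confidence requires a wider interval.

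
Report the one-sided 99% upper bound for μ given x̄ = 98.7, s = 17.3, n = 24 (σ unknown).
μ ≤ 107.53

Upper bound (one-sided):
t* = 2.500 (one-sided for 99%)
Upper bound = x̄ + t* · s/√n = 98.7 + 2.500 · 17.3/√24 = 107.53

We are 99% confident that μ ≤ 107.53.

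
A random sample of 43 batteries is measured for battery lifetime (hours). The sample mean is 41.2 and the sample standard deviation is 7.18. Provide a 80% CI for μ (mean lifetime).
(39.77, 42.63)

t-interval (σ unknown):
df = n - 1 = 42
t* = 1.302 for 80% confidence

Margin of error = t* · s/√n = 1.302 · 7.18/√43 = 1.43

CI: (39.77, 42.63)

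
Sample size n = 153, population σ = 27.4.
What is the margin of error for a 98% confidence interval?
Margin of error = 5.15

Margin of error = z* · σ/√n
= 2.326 · 27.4/√153
= 2.326 · 27.4/12.3693
= 5.15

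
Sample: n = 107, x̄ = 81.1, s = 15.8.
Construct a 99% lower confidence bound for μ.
μ ≥ 77.49

Lower bound (one-sided):
t* = 2.362 (one-sided for 99%)
Lower bound = x̄ - t* · s/√n = 81.1 - 2.362 · 15.8/√107 = 77.49

We are 99% confident that μ ≥ 77.49.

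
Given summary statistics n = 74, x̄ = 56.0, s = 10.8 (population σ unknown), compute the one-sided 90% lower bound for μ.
μ ≥ 54.38

Lower bound (one-sided):
t* = 1.293 (one-sided for 90%)
Lower bound = x̄ - t* · s/√n = 56.0 - 1.293 · 10.8/√74 = 54.38

We are 90% confident that μ ≥ 54.38.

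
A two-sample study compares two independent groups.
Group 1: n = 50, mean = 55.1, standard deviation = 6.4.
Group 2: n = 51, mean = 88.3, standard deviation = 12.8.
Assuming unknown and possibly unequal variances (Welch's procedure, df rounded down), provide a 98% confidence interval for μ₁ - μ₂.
(-37.98, -28.42)

Difference: x̄₁ - x̄₂ = -33.20
SE = √(s₁²/n₁ + s₂²/n₂) = √(6.4²/50 + 12.8²/51) = 2.0079
df = 73.85 → 73 (Welch–Satterthwaite, rounded down)
t* = 2.379

CI: -33.20 ± 2.379 · 2.0079 = -33.20 ± 4.78 = (-37.98, -28.42)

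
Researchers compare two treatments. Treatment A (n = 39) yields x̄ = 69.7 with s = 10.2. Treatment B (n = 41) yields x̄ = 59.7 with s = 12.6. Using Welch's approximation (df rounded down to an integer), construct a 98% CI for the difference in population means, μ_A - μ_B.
(3.92, 16.08)

Difference: x̄₁ - x̄₂ = 10.00
SE = √(s₁²/n₁ + s₂²/n₂) = √(10.2²/39 + 12.6²/41) = 2.5573
df = 76.09 → 76 (Welch–Satterthwaite, rounded down)
t* = 2.376

CI: 10.00 ± 2.376 · 2.5573 = 10.00 ± 6.08 = (3.92, 16.08)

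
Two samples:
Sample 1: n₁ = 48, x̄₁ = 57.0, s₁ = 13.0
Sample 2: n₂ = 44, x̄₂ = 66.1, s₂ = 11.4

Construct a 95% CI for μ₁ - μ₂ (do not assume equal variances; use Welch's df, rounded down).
(-14.16, -4.04)

Difference: x̄₁ - x̄₂ = -9.10
SE = √(s₁²/n₁ + s₂²/n₂) = √(13.0²/48 + 11.4²/44) = 2.5445
df = 89.83 → 89 (Welch–Satterthwaite, rounded down)
t* = 1.987

CI: -9.10 ± 1.987 · 2.5445 = -9.10 ± 5.06 = (-14.16, -4.04)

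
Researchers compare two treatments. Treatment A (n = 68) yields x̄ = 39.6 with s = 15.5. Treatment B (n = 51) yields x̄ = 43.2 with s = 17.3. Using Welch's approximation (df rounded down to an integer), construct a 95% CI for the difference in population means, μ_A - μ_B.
(-9.68, 2.48)

Difference: x̄₁ - x̄₂ = -3.60
SE = √(s₁²/n₁ + s₂²/n₂) = √(15.5²/68 + 17.3²/51) = 3.0662
df = 101.01 → 101 (Welch–Satterthwaite, rounded down)
t* = 1.984

CI: -3.60 ± 1.984 · 3.0662 = -3.60 ± 6.08 = (-9.68, 2.48)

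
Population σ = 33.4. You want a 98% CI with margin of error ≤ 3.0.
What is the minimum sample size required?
n ≥ 671

For margin E ≤ 3.0:
n ≥ (z* · σ / E)²
n ≥ (2.326 · 33.4 / 3.0)²
n ≥ 670.61

Minimum n = 671 (rounding up)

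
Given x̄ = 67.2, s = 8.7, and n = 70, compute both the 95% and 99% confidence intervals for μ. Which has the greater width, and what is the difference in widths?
99% CI is wider by 1.36

df = 69
95% CI: t* = 1.995, (65.13, 69.27), width = 2 · t* · s/√n = 4.15
99% CI: t* = 2.649, (64.45, 69.95), width = 2 · t* · s/√n = 5.51

The 99% CI is wider by 5.51 - 4.15 = 1.36.
Higher confidence requires a wider interval.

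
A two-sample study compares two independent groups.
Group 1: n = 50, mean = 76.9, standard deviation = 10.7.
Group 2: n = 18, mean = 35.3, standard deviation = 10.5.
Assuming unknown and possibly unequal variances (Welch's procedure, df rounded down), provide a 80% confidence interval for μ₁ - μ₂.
(37.80, 45.40)

Difference: x̄₁ - x̄₂ = 41.60
SE = √(s₁²/n₁ + s₂²/n₂) = √(10.7²/50 + 10.5²/18) = 2.9008
df = 30.60 → 30 (Welch–Satterthwaite, rounded down)
t* = 1.310

CI: 41.60 ± 1.310 · 2.9008 = 41.60 ± 3.80 = (37.80, 45.40)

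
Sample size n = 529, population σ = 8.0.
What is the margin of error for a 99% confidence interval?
Margin of error = 0.90

Margin of error = z* · σ/√n
= 2.576 · 8.0/√529
= 2.576 · 8.0/23.0000
= 0.90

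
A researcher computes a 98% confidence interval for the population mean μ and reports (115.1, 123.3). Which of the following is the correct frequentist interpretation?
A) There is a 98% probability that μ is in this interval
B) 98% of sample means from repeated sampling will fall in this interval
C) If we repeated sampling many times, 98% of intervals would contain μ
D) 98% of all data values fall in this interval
C

A) Wrong — μ is fixed; the randomness lives in the interval, not in μ.
B) Wrong — coverage applies to intervals containing μ, not to future x̄ values.
C) Correct — this is the frequentist long-run coverage interpretation.
D) Wrong — a CI is about the parameter μ, not individual data values.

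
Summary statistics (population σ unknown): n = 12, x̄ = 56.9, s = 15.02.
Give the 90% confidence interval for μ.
(49.11, 64.69)

t-interval (σ unknown):
df = n - 1 = 11
t* = 1.796 for 90% confidence

Margin of error = t* · s/√n = 1.796 · 15.02/√12 = 7.79

CI: (49.11, 64.69)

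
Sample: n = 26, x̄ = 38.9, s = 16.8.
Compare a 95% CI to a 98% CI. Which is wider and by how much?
98% CI is wider by 2.80

df = 25
95% CI: t* = 2.060, (32.11, 45.69), width = 2 · t* · s/√n = 13.57
98% CI: t* = 2.485, (30.71, 47.09), width = 2 · t* · s/√n = 16.37

The 98% CI is wider by 16.37 - 13.57 = 2.80.
Higher confidence requires a wider interval.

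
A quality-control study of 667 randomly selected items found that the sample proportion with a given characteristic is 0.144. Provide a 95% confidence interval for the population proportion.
(0.117, 0.171)

Proportion CI:
SE = √(p̂(1-p̂)/n) = √(0.144 · 0.856 / 667) = 0.01359

z* = 1.960
Margin = z* · SE = 1.960 · 0.01359 = 0.0266

CI: 0.144 ± 0.0266 = (0.117, 0.171)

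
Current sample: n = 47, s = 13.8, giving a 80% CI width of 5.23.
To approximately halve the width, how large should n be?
n ≈ 188

CI width ∝ 1/√n
To reduce width by factor 2, need √n to grow by 2 → need 2² = 4 times as many samples.

Current: n = 47, width = 5.23
New: n = 188, width ≈ 2.59

Width reduced by factor of 5.23/2.59 = 2.02.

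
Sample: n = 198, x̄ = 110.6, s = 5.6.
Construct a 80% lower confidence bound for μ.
μ ≥ 110.26

Lower bound (one-sided):
t* = 0.843 (one-sided for 80%)
Lower bound = x̄ - t* · s/√n = 110.6 - 0.843 · 5.6/√198 = 110.26

We are 80% confident that μ ≥ 110.26.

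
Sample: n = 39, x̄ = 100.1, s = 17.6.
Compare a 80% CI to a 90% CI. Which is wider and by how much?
90% CI is wider by 2.15

df = 38
80% CI: t* = 1.304, (96.42, 103.78), width = 2 · t* · s/√n = 7.35
90% CI: t* = 1.686, (95.35, 104.85), width = 2 · t* · s/√n = 9.50

The 90% CI is wider by 9.50 - 7.35 = 2.15.
Higher confidence requires a wider interval.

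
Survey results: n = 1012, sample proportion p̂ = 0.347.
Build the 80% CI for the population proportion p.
(0.328, 0.366)

Proportion CI:
SE = √(p̂(1-p̂)/n) = √(0.347 · 0.653 / 1012) = 0.01496

z* = 1.282
Margin = z* · SE = 1.282 · 0.01496 = 0.0192

CI: 0.347 ± 0.0192 = (0.328, 0.366)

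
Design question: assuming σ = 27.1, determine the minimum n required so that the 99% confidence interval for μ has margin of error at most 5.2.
n ≥ 181

For margin E ≤ 5.2:
n ≥ (z* · σ / E)²
n ≥ (2.576 · 27.1 / 5.2)²
n ≥ 180.23

Minimum n = 181 (rounding up)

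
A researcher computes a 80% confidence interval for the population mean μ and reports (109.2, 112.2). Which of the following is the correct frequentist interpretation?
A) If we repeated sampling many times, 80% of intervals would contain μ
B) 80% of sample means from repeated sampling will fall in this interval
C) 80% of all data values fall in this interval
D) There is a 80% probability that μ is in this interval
A

A) Correct — this is the frequentist long-run coverage interpretation.
B) Wrong — coverage applies to intervals containing μ, not to future x̄ values.
C) Wrong — a CI is about the parameter μ, not individual data values.
D) Wrong — μ is fixed; the randomness lives in the interval, not in μ.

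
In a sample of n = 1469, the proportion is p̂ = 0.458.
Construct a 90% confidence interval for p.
(0.437, 0.479)

Proportion CI:
SE = √(p̂(1-p̂)/n) = √(0.458 · 0.542 / 1469) = 0.01300

z* = 1.645
Margin = z* · SE = 1.645 · 0.01300 = 0.0214

CI: 0.458 ± 0.0214 = (0.437, 0.479)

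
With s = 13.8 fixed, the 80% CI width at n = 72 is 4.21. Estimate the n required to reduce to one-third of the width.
n ≈ 648

CI width ∝ 1/√n
To reduce width by factor 3, need √n to grow by 3 → need 3² = 9 times as many samples.

Current: n = 72, width = 4.21
New: n = 648, width ≈ 1.39

Width reduced by factor of 4.21/1.39 = 3.03.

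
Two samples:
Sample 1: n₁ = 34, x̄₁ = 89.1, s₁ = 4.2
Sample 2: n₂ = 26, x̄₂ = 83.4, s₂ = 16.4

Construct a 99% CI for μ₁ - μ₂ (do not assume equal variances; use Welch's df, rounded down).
(-3.43, 14.83)

Difference: x̄₁ - x̄₂ = 5.70
SE = √(s₁²/n₁ + s₂²/n₂) = √(4.2²/34 + 16.4²/26) = 3.2960
df = 27.52 → 27 (Welch–Satterthwaite, rounded down)
t* = 2.771

CI: 5.70 ± 2.771 · 3.2960 = 5.70 ± 9.13 = (-3.43, 14.83)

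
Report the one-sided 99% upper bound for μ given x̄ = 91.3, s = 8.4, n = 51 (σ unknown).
μ ≤ 94.13

Upper bound (one-sided):
t* = 2.403 (one-sided for 99%)
Upper bound = x̄ + t* · s/√n = 91.3 + 2.403 · 8.4/√51 = 94.13

We are 99% confident that μ ≤ 94.13.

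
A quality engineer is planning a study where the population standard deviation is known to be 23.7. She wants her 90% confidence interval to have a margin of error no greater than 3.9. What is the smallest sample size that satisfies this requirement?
n ≥ 100

For margin E ≤ 3.9:
n ≥ (z* · σ / E)²
n ≥ (1.645 · 23.7 / 3.9)²
n ≥ 99.93

Minimum n = 100 (rounding up)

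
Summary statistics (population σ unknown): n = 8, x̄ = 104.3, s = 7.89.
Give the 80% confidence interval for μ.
(100.35, 108.25)

t-interval (σ unknown):
df = n - 1 = 7
t* = 1.415 for 80% confidence

Margin of error = t* · s/√n = 1.415 · 7.89/√8 = 3.95

CI: (100.35, 108.25)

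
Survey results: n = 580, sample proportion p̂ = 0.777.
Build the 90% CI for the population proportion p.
(0.749, 0.805)

Proportion CI:
SE = √(p̂(1-p̂)/n) = √(0.777 · 0.223 / 580) = 0.01728

z* = 1.645
Margin = z* · SE = 1.645 · 0.01728 = 0.0284

CI: 0.777 ± 0.0284 = (0.749, 0.805)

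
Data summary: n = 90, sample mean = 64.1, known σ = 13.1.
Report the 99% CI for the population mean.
(60.54, 67.66)

z-interval (σ known):
z* = 2.576 for 99% confidence

Margin of error = z* · σ/√n = 2.576 · 13.1/√90 = 3.56

CI: (64.1 - 3.56, 64.1 + 3.56) = (60.54, 67.66)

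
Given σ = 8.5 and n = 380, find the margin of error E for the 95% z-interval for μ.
Margin of error = 0.85

Margin of error = z* · σ/√n
= 1.960 · 8.5/√380
= 1.960 · 8.5/19.4936
= 0.85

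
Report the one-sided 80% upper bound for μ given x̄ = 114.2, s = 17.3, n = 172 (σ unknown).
μ ≤ 115.31

Upper bound (one-sided):
t* = 0.844 (one-sided for 80%)
Upper bound = x̄ + t* · s/√n = 114.2 + 0.844 · 17.3/√172 = 115.31

We are 80% confident that μ ≤ 115.31.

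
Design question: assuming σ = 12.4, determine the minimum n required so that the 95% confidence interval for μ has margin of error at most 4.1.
n ≥ 36

For margin E ≤ 4.1:
n ≥ (z* · σ / E)²
n ≥ (1.960 · 12.4 / 4.1)²
n ≥ 35.14

Minimum n = 36 (rounding up)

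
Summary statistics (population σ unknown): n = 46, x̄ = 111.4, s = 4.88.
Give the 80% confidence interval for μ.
(110.46, 112.34)

t-interval (σ unknown):
df = n - 1 = 45
t* = 1.301 for 80% confidence

Margin of error = t* · s/√n = 1.301 · 4.88/√46 = 0.94

CI: (110.46, 112.34)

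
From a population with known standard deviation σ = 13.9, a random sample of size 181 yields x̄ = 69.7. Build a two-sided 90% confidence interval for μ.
(68.00, 71.40)

z-interval (σ known):
z* = 1.645 for 90% confidence

Margin of error = z* · σ/√n = 1.645 · 13.9/√181 = 1.70

CI: (69.7 - 1.70, 69.7 + 1.70) = (68.00, 71.40)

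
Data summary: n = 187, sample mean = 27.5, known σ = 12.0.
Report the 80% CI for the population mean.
(26.38, 28.62)

z-interval (σ known):
z* = 1.282 for 80% confidence

Margin of error = z* · σ/√n = 1.282 · 12.0/√187 = 1.12

CI: (27.5 - 1.12, 27.5 + 1.12) = (26.38, 28.62)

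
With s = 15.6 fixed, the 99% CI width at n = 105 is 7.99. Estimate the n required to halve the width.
n ≈ 420

CI width ∝ 1/√n
To reduce width by factor 2, need √n to grow by 2 → need 2² = 4 times as many samples.

Current: n = 105, width = 7.99
New: n = 420, width ≈ 3.94

Width reduced by factor of 7.99/3.94 = 2.03.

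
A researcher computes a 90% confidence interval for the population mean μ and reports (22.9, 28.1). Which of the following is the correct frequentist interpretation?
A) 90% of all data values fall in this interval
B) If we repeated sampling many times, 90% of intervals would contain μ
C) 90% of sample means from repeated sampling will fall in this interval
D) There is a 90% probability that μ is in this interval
B

A) Wrong — a CI is about the parameter μ, not individual data values.
B) Correct — this is the frequentist long-run coverage interpretation.
C) Wrong — coverage applies to intervals containing μ, not to future x̄ values.
D) Wrong — μ is fixed; the randomness lives in the interval, not in μ.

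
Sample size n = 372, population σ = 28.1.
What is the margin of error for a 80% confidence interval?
Margin of error = 1.87

Margin of error = z* · σ/√n
= 1.282 · 28.1/√372
= 1.282 · 28.1/19.2873
= 1.87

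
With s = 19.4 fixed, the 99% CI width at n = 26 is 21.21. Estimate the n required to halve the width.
n ≈ 104

CI width ∝ 1/√n
To reduce width by factor 2, need √n to grow by 2 → need 2² = 4 times as many samples.

Current: n = 26, width = 21.21
New: n = 104, width ≈ 9.98

Width reduced by factor of 21.21/9.98 = 2.13.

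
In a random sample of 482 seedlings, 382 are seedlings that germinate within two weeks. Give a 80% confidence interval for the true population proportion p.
(0.769, 0.816)

Proportion CI:
p̂ = 382/482 = 0.79253
SE = √(p̂(1-p̂)/n) = √(0.79253 · 0.20747 / 482) = 0.01847

z* = 1.282
Margin = z* · SE = 1.282 · 0.01847 = 0.0237

CI: 0.79253 ± 0.0237 = (0.769, 0.816)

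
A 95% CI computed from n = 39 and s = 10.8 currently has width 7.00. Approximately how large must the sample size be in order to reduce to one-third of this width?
n ≈ 351

CI width ∝ 1/√n
To reduce width by factor 3, need √n to grow by 3 → need 3² = 9 times as many samples.

Current: n = 39, width = 7.00
New: n = 351, width ≈ 2.27

Width reduced by factor of 7.00/2.27 = 3.08.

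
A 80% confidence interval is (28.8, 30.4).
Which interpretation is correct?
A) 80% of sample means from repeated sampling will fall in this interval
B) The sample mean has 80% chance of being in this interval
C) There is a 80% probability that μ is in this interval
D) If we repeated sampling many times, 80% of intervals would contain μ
D

A) Wrong — coverage applies to intervals containing μ, not to future x̄ values.
B) Wrong — x̄ is observed and sits in the interval by construction.
C) Wrong — μ is fixed; the randomness lives in the interval, not in μ.
D) Correct — this is the frequentist long-run coverage interpretation.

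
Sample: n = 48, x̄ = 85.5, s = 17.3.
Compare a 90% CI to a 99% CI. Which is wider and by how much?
99% CI is wider by 5.03

df = 47
90% CI: t* = 1.678, (81.31, 89.69), width = 2 · t* · s/√n = 8.38
99% CI: t* = 2.685, (78.80, 92.20), width = 2 · t* · s/√n = 13.41

The 99% CI is wider by 13.41 - 8.38 = 5.03.
Higher confidence requires a wider interval.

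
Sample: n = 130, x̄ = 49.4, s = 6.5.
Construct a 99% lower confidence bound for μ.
μ ≥ 48.06

Lower bound (one-sided):
t* = 2.356 (one-sided for 99%)
Lower bound = x̄ - t* · s/√n = 49.4 - 2.356 · 6.5/√130 = 48.06

We are 99% confident that μ ≥ 48.06.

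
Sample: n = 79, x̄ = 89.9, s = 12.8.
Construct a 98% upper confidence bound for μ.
μ ≤ 92.91

Upper bound (one-sided):
t* = 2.089 (one-sided for 98%)
Upper bound = x̄ + t* · s/√n = 89.9 + 2.089 · 12.8/√79 = 92.91

We are 98% confident that μ ≤ 92.91.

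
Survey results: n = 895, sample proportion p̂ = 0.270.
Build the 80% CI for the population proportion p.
(0.251, 0.289)

Proportion CI:
SE = √(p̂(1-p̂)/n) = √(0.270 · 0.730 / 895) = 0.01484

z* = 1.282
Margin = z* · SE = 1.282 · 0.01484 = 0.0190

CI: 0.270 ± 0.0190 = (0.251, 0.289)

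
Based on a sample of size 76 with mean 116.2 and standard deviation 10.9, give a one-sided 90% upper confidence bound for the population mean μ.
μ ≤ 117.82

Upper bound (one-sided):
t* = 1.293 (one-sided for 90%)
Upper bound = x̄ + t* · s/√n = 116.2 + 1.293 · 10.9/√76 = 117.82

We are 90% confident that μ ≤ 117.82.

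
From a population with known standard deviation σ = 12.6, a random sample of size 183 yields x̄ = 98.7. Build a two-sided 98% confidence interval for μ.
(96.53, 100.87)

z-interval (σ known):
z* = 2.326 for 98% confidence

Margin of error = z* · σ/√n = 2.326 · 12.6/√183 = 2.17

CI: (98.7 - 2.17, 98.7 + 2.17) = (96.53, 100.87)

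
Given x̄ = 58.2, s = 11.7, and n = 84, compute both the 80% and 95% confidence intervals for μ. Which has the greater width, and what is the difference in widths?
95% CI is wider by 1.78

df = 83
80% CI: t* = 1.292, (56.55, 59.85), width = 2 · t* · s/√n = 3.30
95% CI: t* = 1.989, (55.66, 60.74), width = 2 · t* · s/√n = 5.08

The 95% CI is wider by 5.08 - 3.30 = 1.78.
Higher confidence requires a wider interval.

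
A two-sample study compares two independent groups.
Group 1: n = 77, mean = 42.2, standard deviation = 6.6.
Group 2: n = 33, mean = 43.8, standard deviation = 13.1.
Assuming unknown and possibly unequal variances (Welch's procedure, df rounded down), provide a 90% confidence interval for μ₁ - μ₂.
(-5.65, 2.45)

Difference: x̄₁ - x̄₂ = -1.60
SE = √(s₁²/n₁ + s₂²/n₂) = √(6.6²/77 + 13.1²/33) = 2.4013
df = 39.15 → 39 (Welch–Satterthwaite, rounded down)
t* = 1.685

CI: -1.60 ± 1.685 · 2.4013 = -1.60 ± 4.05 = (-5.65, 2.45)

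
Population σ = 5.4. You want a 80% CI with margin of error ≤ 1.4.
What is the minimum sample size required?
n ≥ 25

For margin E ≤ 1.4:
n ≥ (z* · σ / E)²
n ≥ (1.282 · 5.4 / 1.4)²
n ≥ 24.45

Minimum n = 25 (rounding up)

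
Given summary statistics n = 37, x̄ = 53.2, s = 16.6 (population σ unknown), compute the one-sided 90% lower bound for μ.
μ ≥ 49.64

Lower bound (one-sided):
t* = 1.306 (one-sided for 90%)
Lower bound = x̄ - t* · s/√n = 53.2 - 1.306 · 16.6/√37 = 49.64

We are 90% confident that μ ≥ 49.64.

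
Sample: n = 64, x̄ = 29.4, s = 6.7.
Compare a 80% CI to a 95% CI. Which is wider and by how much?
95% CI is wider by 1.18

df = 63
80% CI: t* = 1.295, (28.32, 30.48), width = 2 · t* · s/√n = 2.17
95% CI: t* = 1.998, (27.73, 31.07), width = 2 · t* · s/√n = 3.35

The 95% CI is wider by 3.35 - 2.17 = 1.18.
Higher confidence requires a wider interval.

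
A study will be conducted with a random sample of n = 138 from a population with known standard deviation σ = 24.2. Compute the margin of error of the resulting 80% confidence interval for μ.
Margin of error = 2.64

Margin of error = z* · σ/√n
= 1.282 · 24.2/√138
= 1.282 · 24.2/11.7473
= 2.64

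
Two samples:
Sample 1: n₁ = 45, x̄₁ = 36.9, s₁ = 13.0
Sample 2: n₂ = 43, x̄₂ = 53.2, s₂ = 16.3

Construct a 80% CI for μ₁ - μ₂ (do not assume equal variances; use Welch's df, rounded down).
(-20.37, -12.23)

Difference: x̄₁ - x̄₂ = -16.30
SE = √(s₁²/n₁ + s₂²/n₂) = √(13.0²/45 + 16.3²/43) = 3.1519
df = 80.27 → 80 (Welch–Satterthwaite, rounded down)
t* = 1.292

CI: -16.30 ± 1.292 · 3.1519 = -16.30 ± 4.07 = (-20.37, -12.23)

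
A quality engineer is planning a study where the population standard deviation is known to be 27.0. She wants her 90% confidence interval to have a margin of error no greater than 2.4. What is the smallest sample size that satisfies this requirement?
n ≥ 343

For margin E ≤ 2.4:
n ≥ (z* · σ / E)²
n ≥ (1.645 · 27.0 / 2.4)²
n ≥ 342.48

Minimum n = 343 (rounding up)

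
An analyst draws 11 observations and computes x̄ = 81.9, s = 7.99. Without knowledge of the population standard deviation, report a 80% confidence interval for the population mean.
(78.59, 85.21)

t-interval (σ unknown):
df = n - 1 = 10
t* = 1.372 for 80% confidence

Margin of error = t* · s/√n = 1.372 · 7.99/√11 = 3.31

CI: (78.59, 85.21)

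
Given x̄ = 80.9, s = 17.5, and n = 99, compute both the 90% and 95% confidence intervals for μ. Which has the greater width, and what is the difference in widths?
95% CI is wider by 1.14

df = 98
90% CI: t* = 1.661, (77.98, 83.82), width = 2 · t* · s/√n = 5.84
95% CI: t* = 1.984, (77.41, 84.39), width = 2 · t* · s/√n = 6.98

The 95% CI is wider by 6.98 - 5.84 = 1.14.
Higher confidence requires a wider interval.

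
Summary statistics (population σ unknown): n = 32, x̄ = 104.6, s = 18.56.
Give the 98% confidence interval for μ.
(96.55, 112.65)

t-interval (σ unknown):
df = n - 1 = 31
t* = 2.453 for 98% confidence

Margin of error = t* · s/√n = 2.453 · 18.56/√32 = 8.05

CI: (96.55, 112.65)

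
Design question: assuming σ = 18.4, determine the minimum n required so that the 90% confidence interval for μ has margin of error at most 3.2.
n ≥ 90

For margin E ≤ 3.2:
n ≥ (z* · σ / E)²
n ≥ (1.645 · 18.4 / 3.2)²
n ≥ 89.47

Minimum n = 90 (rounding up)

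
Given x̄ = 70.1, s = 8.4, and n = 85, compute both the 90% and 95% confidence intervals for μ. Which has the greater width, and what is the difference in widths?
95% CI is wider by 0.59

df = 84
90% CI: t* = 1.663, (68.58, 71.62), width = 2 · t* · s/√n = 3.03
95% CI: t* = 1.989, (68.29, 71.91), width = 2 · t* · s/√n = 3.62

The 95% CI is wider by 3.62 - 3.03 = 0.59.
Higher confidence requires a wider interval.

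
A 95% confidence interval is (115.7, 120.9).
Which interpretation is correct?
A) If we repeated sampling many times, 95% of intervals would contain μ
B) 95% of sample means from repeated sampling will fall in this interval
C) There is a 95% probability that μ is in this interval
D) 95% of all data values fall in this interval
A

A) Correct — this is the frequentist long-run coverage interpretation.
B) Wrong — coverage applies to intervals containing μ, not to future x̄ values.
C) Wrong — μ is fixed; the randomness lives in the interval, not in μ.
D) Wrong — a CI is about the parameter μ, not individual data values.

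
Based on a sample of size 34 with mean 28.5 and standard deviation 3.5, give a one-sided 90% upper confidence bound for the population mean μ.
μ ≤ 29.29

Upper bound (one-sided):
t* = 1.308 (one-sided for 90%)
Upper bound = x̄ + t* · s/√n = 28.5 + 1.308 · 3.5/√34 = 29.29

We are 90% confident that μ ≤ 29.29.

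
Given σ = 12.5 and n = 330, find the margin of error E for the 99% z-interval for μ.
Margin of error = 1.77

Margin of error = z* · σ/√n
= 2.576 · 12.5/√330
= 2.576 · 12.5/18.1659
= 1.77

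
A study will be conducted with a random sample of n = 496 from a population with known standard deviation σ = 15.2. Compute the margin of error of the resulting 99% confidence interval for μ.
Margin of error = 1.76

Margin of error = z* · σ/√n
= 2.576 · 15.2/√496
= 2.576 · 15.2/22.2711
= 1.76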